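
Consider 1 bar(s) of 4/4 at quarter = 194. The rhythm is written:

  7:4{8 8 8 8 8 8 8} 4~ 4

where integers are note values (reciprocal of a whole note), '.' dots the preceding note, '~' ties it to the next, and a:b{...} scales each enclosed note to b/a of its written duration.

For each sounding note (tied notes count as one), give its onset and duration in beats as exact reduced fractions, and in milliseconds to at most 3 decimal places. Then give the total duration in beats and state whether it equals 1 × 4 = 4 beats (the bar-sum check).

1) 0.0ms=0b +88.365ms=2/7b
2) 88.365ms=2/7b +88.365ms=2/7b
3) 176.73ms=4/7b +88.365ms=2/7b
4) 265.096ms=6/7b +88.365ms=2/7b
5) 353.461ms=8/7b +88.365ms=2/7b
6) 441.826ms=10/7b +88.365ms=2/7b
7) 530.191ms=12/7b +88.365ms=2/7b
8) 618.557ms=2b +618.557ms=2b
Σ=4b of 4 (194bpm 4/4) — PASS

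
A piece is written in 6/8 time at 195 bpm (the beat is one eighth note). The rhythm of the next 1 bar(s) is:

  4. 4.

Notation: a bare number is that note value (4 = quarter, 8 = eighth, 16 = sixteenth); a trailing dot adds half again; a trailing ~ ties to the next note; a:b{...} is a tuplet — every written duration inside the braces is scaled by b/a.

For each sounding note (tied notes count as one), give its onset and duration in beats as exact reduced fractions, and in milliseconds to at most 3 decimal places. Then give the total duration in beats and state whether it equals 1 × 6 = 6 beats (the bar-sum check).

1) 0.0ms=0b +923.077ms=3b
2) 923.077ms=3b +923.077ms=3b
Σ=6b of 6 (195bpm 6/8) — PASS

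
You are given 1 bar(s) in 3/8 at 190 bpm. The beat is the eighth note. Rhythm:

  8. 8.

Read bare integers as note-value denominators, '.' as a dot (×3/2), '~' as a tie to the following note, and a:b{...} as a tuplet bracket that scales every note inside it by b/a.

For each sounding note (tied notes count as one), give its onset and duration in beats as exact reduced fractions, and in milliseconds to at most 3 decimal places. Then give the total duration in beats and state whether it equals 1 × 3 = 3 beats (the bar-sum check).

1) 0.0ms=0b +473.684ms=3/2b
2) 473.684ms=3/2b +473.684ms=3/2b
Σ=3b of 3 (190bpm 3/8) — PASS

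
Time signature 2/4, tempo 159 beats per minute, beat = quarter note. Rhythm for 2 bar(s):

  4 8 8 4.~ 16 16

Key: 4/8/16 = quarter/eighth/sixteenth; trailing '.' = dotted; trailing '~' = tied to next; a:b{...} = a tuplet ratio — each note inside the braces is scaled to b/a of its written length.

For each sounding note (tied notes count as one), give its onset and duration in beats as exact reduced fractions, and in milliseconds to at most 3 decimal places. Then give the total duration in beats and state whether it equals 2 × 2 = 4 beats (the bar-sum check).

1) 0.0ms=0b +377.358ms=1b
2) 377.358ms=1b +188.679ms=1/2b
3) 566.038ms=3/2b +188.679ms=1/2b
4) 754.717ms=2b +660.377ms=7/4b
5) 1415.094ms=15/4b +94.34ms=1/4b
Σ=4b of 4 (159bpm 2/4) — PASS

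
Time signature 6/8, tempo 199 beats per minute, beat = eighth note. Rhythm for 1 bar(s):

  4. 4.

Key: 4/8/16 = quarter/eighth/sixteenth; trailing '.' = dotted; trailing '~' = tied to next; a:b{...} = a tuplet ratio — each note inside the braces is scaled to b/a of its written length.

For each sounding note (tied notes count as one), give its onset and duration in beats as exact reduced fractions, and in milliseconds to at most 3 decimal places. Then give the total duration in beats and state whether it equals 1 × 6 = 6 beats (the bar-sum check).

1) 0.0ms=0b +904.523ms=3b
2) 904.523ms=3b +904.523ms=3b
Σ=6b of 6 (199bpm 6/8) — PASS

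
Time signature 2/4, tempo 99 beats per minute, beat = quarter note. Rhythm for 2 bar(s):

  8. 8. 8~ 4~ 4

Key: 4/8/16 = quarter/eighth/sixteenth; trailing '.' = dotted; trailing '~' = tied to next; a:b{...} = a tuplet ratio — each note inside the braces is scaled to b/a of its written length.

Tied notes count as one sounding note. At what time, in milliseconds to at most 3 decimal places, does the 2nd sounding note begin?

1. 0.0ms @ 0 + 454.545ms (3/4)
2. 454.545ms @ 3/4 + 454.545ms (3/4)
3. 909.091ms @ 3/2 + 1515.152ms (5/2)

note 2 onset = 3/4b = 454.545ms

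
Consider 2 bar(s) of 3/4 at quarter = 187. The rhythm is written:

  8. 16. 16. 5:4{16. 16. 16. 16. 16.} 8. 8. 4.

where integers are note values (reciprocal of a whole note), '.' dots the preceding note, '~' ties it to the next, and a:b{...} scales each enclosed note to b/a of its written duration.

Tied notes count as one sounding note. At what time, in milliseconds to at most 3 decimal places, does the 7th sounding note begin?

1. 0.0ms @ 0 + 240.642ms (3/4)
2. 240.642ms @ 3/4 + 120.321ms (3/8)
3. 360.963ms @ 9/8 + 120.321ms (3/8)
4. 481.283ms @ 3/2 + 96.257ms (3/10)
5. 577.54ms @ 9/5 + 96.257ms (3/10)
6. 673.797ms @ 21/10 + 96.257ms (3/10)
7. 770.053ms @ 12/5 + 96.257ms (3/10)
8. 866.31ms @ 27/10 + 96.257ms (3/10)
9. 962.567ms @ 3 + 240.642ms (3/4)
10. 1203.209ms @ 15/4 + 240.642ms (3/4)
11. 1443.85ms @ 9/2 + 481.283ms (3/2)

note 7 onset = 12/5b = 770.053ms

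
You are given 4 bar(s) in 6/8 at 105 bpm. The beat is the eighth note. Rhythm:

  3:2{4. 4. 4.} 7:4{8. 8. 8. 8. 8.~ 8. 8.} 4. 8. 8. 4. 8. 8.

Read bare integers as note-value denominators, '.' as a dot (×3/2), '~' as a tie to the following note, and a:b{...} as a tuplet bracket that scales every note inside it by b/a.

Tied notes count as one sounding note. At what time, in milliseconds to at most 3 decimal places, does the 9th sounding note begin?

1. 0.0ms @ 0 + 1142.857ms (2)
2. 1142.857ms @ 2 + 1142.857ms (2)
3. 2285.714ms @ 4 + 1142.857ms (2)
4. 3428.571ms @ 6 + 489.796ms (6/7)
5. 3918.367ms @ 48/7 + 489.796ms (6/7)
6. 4408.163ms @ 54/7 + 489.796ms (6/7)
7. 4897.959ms @ 60/7 + 489.796ms (6/7)
8. 5387.755ms @ 66/7 + 979.592ms (12/7)
9. 6367.347ms @ 78/7 + 489.796ms (6/7)
10. 6857.143ms @ 12 + 1714.286ms (3)
11. 8571.429ms @ 15 + 857.143ms (3/2)
12. 9428.571ms @ 33/2 + 857.143ms (3/2)
13. 10285.714ms @ 18 + 1714.286ms (3)
14. 12000.0ms @ 21 + 857.143ms (3/2)
15. 12857.143ms @ 45/2 + 857.143ms (3/2)

note 9 onset = 78/7b = 6367.347ms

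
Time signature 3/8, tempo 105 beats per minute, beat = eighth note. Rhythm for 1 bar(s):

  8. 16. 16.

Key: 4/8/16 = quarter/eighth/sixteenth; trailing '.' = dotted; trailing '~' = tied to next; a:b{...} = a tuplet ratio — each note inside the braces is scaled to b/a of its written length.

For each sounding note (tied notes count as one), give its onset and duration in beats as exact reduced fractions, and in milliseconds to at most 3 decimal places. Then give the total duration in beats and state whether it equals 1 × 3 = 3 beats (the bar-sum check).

1) 0.0ms=0b +857.143ms=3/2b
2) 857.143ms=3/2b +428.571ms=3/4b
3) 1285.714ms=9/4b +428.571ms=3/4b
Σ=3b of 3 (105bpm 3/8) — PASS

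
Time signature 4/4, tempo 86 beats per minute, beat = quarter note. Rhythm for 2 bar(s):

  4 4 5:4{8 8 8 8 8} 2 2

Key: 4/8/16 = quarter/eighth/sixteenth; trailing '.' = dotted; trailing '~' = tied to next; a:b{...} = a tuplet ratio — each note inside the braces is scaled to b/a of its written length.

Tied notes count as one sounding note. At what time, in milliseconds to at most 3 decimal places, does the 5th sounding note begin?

note 5 onset = 14/5b = 1953.488ms

1. 0.0ms @ 0 + 697.674ms (1)
2. 697.674ms @ 1 + 697.674ms (1)
3. 1395.349ms @ 2 + 279.07ms (2/5)
4. 1674.419ms @ 12/5 + 279.07ms (2/5)
5. 1953.488ms @ 14/5 + 279.07ms (2/5)
6. 2232.558ms @ 16/5 + 279.07ms (2/5)
7. 2511.628ms @ 18/5 + 279.07ms (2/5)
8. 2790.698ms @ 4 + 1395.349ms (2)
9. 4186.047ms @ 6 + 1395.349ms (2)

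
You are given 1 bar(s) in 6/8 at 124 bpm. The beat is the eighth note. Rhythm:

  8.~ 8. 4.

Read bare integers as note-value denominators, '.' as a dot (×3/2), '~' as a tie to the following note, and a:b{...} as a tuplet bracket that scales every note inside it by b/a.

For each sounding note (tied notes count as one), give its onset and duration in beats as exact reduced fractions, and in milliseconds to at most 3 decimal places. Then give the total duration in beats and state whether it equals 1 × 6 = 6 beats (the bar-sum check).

1) 0.0ms=0b +1451.613ms=3b
2) 1451.613ms=3b +1451.613ms=3b
Σ=6b of 6 (124bpm 6/8) — PASS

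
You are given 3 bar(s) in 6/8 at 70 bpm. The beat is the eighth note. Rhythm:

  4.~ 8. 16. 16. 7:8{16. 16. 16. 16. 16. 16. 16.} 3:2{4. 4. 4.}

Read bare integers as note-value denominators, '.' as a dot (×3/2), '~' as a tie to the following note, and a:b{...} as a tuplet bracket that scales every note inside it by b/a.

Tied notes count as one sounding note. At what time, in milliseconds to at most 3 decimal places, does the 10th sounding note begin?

note 10 onset = 78/7b = 9551.02ms

1. 0.0ms @ 0 + 3857.143ms (9/2)
2. 3857.143ms @ 9/2 + 642.857ms (3/4)
3. 4500.0ms @ 21/4 + 642.857ms (3/4)
4. 5142.857ms @ 6 + 734.694ms (6/7)
5. 5877.551ms @ 48/7 + 734.694ms (6/7)
6. 6612.245ms @ 54/7 + 734.694ms (6/7)
7. 7346.939ms @ 60/7 + 734.694ms (6/7)
8. 8081.633ms @ 66/7 + 734.694ms (6/7)
9. 8816.327ms @ 72/7 + 734.694ms (6/7)
10. 9551.02ms @ 78/7 + 734.694ms (6/7)
11. 10285.714ms @ 12 + 1714.286ms (2)
12. 12000.0ms @ 14 + 1714.286ms (2)
13. 13714.286ms @ 16 + 1714.286ms (2)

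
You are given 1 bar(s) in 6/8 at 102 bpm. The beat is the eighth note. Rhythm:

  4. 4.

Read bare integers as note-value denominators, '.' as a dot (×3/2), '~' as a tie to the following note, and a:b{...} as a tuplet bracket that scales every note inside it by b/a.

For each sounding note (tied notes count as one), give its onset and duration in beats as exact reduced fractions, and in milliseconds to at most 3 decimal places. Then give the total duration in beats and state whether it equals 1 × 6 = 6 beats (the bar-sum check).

1) 0.0ms=0b +1764.706ms=3b
2) 1764.706ms=3b +1764.706ms=3b
Σ=6b of 6 (102bpm 6/8) — PASS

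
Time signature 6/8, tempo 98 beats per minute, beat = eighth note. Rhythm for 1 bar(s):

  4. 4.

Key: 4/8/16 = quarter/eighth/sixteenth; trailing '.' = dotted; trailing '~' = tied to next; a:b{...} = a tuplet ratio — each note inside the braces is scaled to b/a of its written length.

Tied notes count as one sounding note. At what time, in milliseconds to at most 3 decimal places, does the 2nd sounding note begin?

note 2 onset = 3b = 1836.735ms

1. 0.0ms @ 0 + 1836.735ms (3)
2. 1836.735ms @ 3 + 1836.735ms (3)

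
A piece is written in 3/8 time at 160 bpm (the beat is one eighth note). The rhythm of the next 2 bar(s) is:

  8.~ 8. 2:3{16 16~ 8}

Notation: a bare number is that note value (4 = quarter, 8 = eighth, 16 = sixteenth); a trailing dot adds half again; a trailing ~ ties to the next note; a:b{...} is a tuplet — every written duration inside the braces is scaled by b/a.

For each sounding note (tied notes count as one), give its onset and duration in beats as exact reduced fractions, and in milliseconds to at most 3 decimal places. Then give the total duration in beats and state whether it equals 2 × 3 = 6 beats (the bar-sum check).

1) 0.0ms=0b +1125.0ms=3b
2) 1125.0ms=3b +281.25ms=3/4b
3) 1406.25ms=15/4b +843.75ms=9/4b
Σ=6b of 6 (160bpm 3/8) — PASS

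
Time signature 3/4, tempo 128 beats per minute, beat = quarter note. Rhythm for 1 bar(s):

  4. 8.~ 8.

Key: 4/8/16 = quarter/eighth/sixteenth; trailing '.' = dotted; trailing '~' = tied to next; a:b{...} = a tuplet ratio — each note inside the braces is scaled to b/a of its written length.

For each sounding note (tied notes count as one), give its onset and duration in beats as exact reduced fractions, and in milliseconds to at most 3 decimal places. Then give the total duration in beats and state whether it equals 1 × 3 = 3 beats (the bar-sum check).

1) 0.0ms=0b +703.125ms=3/2b
2) 703.125ms=3/2b +703.125ms=3/2b
Σ=3b of 3 (128bpm 3/4) — PASS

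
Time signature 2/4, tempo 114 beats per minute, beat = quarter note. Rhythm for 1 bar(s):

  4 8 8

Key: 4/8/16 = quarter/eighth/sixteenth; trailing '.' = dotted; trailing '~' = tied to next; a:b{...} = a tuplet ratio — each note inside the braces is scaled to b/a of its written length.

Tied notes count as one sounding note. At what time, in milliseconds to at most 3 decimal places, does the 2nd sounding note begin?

note 2 onset = 1b = 526.316ms

1. 0.0ms @ 0 + 526.316ms (1)
2. 526.316ms @ 1 + 263.158ms (1/2)
3. 789.474ms @ 3/2 + 263.158ms (1/2)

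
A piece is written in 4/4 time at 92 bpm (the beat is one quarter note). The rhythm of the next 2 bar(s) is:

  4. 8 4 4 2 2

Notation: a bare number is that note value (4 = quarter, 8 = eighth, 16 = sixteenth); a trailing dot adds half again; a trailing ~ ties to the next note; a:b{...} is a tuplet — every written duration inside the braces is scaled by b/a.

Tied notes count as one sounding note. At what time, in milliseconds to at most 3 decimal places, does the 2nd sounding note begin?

note 2 onset = 3/2b = 978.261ms

1. 0.0ms @ 0 + 978.261ms (3/2)
2. 978.261ms @ 3/2 + 326.087ms (1/2)
3. 1304.348ms @ 2 + 652.174ms (1)
4. 1956.522ms @ 3 + 652.174ms (1)
5. 2608.696ms @ 4 + 1304.348ms (2)
6. 3913.043ms @ 6 + 1304.348ms (2)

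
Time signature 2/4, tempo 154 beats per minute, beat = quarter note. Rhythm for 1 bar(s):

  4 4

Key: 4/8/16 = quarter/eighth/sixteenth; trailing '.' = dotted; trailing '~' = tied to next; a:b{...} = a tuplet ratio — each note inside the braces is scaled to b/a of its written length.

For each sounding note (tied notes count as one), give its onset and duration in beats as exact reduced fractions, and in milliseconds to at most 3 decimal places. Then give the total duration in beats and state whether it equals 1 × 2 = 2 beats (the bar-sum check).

1) 0.0ms=0b +389.61ms=1b
2) 389.61ms=1b +389.61ms=1b
Σ=2b of 2 (154bpm 2/4) — PASS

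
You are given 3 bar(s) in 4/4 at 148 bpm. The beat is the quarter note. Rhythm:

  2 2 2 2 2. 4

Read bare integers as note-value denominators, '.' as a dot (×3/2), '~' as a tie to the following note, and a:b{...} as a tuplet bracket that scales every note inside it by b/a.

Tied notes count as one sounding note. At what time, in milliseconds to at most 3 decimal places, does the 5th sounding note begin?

1. 0.0ms @ 0 + 810.811ms (2)
2. 810.811ms @ 2 + 810.811ms (2)
3. 1621.622ms @ 4 + 810.811ms (2)
4. 2432.432ms @ 6 + 810.811ms (2)
5. 3243.243ms @ 8 + 1216.216ms (3)
6. 4459.459ms @ 11 + 405.405ms (1)

note 5 onset = 8b = 3243.243ms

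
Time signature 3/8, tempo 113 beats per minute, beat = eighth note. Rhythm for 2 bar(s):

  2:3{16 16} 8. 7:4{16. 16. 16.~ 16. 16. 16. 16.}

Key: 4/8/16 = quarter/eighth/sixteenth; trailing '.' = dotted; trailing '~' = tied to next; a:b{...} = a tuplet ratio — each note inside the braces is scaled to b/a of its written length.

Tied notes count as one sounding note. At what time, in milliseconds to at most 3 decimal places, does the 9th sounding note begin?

note 9 onset = 39/7b = 2958.281ms

1. 0.0ms @ 0 + 398.23ms (3/4)
2. 398.23ms @ 3/4 + 398.23ms (3/4)
3. 796.46ms @ 3/2 + 796.46ms (3/2)
4. 1592.92ms @ 3 + 227.56ms (3/7)
5. 1820.48ms @ 24/7 + 227.56ms (3/7)
6. 2048.04ms @ 27/7 + 455.12ms (6/7)
7. 2503.161ms @ 33/7 + 227.56ms (3/7)
8. 2730.721ms @ 36/7 + 227.56ms (3/7)
9. 2958.281ms @ 39/7 + 227.56ms (3/7)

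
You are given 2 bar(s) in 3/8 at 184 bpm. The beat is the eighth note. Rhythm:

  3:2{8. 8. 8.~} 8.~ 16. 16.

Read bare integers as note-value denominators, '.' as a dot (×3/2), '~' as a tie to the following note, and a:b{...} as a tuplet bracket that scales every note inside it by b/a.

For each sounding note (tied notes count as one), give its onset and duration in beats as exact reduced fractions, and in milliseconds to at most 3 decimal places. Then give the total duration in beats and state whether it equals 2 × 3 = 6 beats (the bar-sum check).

1) 0.0ms=0b +326.087ms=1b
2) 326.087ms=1b +326.087ms=1b
3) 652.174ms=2b +1059.783ms=13/4b
4) 1711.957ms=21/4b +244.565ms=3/4b
Σ=6b of 6 (184bpm 3/8) — PASS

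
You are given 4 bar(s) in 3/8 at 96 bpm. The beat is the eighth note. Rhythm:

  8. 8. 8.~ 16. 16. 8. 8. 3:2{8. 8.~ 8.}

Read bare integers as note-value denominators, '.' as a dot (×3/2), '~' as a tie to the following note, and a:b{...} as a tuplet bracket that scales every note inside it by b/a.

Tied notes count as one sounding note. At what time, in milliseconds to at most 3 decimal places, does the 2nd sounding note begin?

note 2 onset = 3/2b = 937.5ms

1. 0.0ms @ 0 + 937.5ms (3/2)
2. 937.5ms @ 3/2 + 937.5ms (3/2)
3. 1875.0ms @ 3 + 1406.25ms (9/4)
4. 3281.25ms @ 21/4 + 468.75ms (3/4)
5. 3750.0ms @ 6 + 937.5ms (3/2)
6. 4687.5ms @ 15/2 + 937.5ms (3/2)
7. 5625.0ms @ 9 + 625.0ms (1)
8. 6250.0ms @ 10 + 1250.0ms (2)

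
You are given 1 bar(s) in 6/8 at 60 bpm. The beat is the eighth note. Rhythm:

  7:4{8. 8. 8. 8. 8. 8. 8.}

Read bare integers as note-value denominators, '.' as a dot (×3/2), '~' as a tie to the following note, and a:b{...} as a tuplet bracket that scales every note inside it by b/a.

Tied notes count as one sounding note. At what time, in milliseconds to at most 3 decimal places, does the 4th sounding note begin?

1. 0.0ms @ 0 + 857.143ms (6/7)
2. 857.143ms @ 6/7 + 857.143ms (6/7)
3. 1714.286ms @ 12/7 + 857.143ms (6/7)
4. 2571.429ms @ 18/7 + 857.143ms (6/7)
5. 3428.571ms @ 24/7 + 857.143ms (6/7)
6. 4285.714ms @ 30/7 + 857.143ms (6/7)
7. 5142.857ms @ 36/7 + 857.143ms (6/7)

note 4 onset = 18/7b = 2571.429ms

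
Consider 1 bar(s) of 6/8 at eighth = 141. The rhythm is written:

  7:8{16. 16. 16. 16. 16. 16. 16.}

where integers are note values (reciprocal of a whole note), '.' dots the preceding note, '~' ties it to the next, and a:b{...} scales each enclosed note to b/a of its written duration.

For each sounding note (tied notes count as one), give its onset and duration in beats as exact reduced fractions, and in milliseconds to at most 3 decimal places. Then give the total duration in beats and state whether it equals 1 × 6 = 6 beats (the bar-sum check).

1) 0.0ms=0b +364.742ms=6/7b
2) 364.742ms=6/7b +364.742ms=6/7b
3) 729.483ms=12/7b +364.742ms=6/7b
4) 1094.225ms=18/7b +364.742ms=6/7b
5) 1458.967ms=24/7b +364.742ms=6/7b
6) 1823.708ms=30/7b +364.742ms=6/7b
7) 2188.45ms=36/7b +364.742ms=6/7b
Σ=6b of 6 (141bpm 6/8) — PASS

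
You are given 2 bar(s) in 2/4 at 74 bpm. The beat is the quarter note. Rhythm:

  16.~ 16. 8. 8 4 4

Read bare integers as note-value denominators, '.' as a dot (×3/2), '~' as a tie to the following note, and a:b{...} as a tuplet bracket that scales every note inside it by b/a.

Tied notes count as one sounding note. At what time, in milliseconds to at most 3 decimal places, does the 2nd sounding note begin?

1. 0.0ms @ 0 + 608.108ms (3/4)
2. 608.108ms @ 3/4 + 608.108ms (3/4)
3. 1216.216ms @ 3/2 + 405.405ms (1/2)
4. 1621.622ms @ 2 + 810.811ms (1)
5. 2432.432ms @ 3 + 810.811ms (1)

note 2 onset = 3/4b = 608.108ms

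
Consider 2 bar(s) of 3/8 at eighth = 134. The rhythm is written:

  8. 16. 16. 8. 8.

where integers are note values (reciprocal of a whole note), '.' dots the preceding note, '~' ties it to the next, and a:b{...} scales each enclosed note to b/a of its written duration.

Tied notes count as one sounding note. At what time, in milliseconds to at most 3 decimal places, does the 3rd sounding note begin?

note 3 onset = 9/4b = 1007.463ms

1. 0.0ms @ 0 + 671.642ms (3/2)
2. 671.642ms @ 3/2 + 335.821ms (3/4)
3. 1007.463ms @ 9/4 + 335.821ms (3/4)
4. 1343.284ms @ 3 + 671.642ms (3/2)
5. 2014.925ms @ 9/2 + 671.642ms (3/2)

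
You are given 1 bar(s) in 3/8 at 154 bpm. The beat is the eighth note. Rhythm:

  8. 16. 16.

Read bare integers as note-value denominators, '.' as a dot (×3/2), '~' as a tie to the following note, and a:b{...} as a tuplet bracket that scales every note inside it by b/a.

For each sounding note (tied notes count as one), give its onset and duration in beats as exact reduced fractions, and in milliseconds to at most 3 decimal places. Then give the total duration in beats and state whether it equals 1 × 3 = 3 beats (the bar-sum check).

1) 0.0ms=0b +584.416ms=3/2b
2) 584.416ms=3/2b +292.208ms=3/4b
3) 876.623ms=9/4b +292.208ms=3/4b
Σ=3b of 3 (154bpm 3/8) — PASS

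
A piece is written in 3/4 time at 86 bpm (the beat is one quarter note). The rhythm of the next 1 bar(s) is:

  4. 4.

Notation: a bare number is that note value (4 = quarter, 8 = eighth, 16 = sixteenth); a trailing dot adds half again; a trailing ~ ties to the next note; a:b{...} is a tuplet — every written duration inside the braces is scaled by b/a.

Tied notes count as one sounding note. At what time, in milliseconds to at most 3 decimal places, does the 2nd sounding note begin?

1. 0.0ms @ 0 + 1046.512ms (3/2)
2. 1046.512ms @ 3/2 + 1046.512ms (3/2)

note 2 onset = 3/2b = 1046.512ms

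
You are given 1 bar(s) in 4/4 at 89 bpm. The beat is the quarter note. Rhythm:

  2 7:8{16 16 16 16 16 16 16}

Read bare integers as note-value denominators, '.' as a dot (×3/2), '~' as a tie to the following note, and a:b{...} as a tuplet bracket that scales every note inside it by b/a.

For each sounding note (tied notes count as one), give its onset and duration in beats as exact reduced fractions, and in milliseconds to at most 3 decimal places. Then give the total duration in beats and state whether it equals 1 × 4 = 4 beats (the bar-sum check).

1) 0.0ms=0b +1348.315ms=2b
2) 1348.315ms=2b +192.616ms=2/7b
3) 1540.931ms=16/7b +192.616ms=2/7b
4) 1733.547ms=18/7b +192.616ms=2/7b
5) 1926.164ms=20/7b +192.616ms=2/7b
6) 2118.78ms=22/7b +192.616ms=2/7b
7) 2311.396ms=24/7b +192.616ms=2/7b
8) 2504.013ms=26/7b +192.616ms=2/7b
Σ=4b of 4 (89bpm 4/4) — PASS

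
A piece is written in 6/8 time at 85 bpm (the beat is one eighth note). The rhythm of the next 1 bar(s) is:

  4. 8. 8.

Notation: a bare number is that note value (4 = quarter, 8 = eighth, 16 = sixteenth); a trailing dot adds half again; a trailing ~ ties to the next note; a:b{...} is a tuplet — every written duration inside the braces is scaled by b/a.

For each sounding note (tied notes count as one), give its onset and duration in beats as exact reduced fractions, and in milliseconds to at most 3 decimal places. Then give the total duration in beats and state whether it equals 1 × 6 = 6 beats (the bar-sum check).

1) 0.0ms=0b +2117.647ms=3b
2) 2117.647ms=3b +1058.824ms=3/2b
3) 3176.471ms=9/2b +1058.824ms=3/2b
Σ=6b of 6 (85bpm 6/8) — PASS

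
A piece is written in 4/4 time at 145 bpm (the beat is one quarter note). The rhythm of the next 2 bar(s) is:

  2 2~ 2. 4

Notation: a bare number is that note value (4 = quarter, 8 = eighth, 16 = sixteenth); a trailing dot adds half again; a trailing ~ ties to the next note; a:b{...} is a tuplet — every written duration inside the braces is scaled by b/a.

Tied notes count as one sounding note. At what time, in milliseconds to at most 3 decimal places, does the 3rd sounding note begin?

1. 0.0ms @ 0 + 827.586ms (2)
2. 827.586ms @ 2 + 2068.966ms (5)
3. 2896.552ms @ 7 + 413.793ms (1)

note 3 onset = 7b = 2896.552ms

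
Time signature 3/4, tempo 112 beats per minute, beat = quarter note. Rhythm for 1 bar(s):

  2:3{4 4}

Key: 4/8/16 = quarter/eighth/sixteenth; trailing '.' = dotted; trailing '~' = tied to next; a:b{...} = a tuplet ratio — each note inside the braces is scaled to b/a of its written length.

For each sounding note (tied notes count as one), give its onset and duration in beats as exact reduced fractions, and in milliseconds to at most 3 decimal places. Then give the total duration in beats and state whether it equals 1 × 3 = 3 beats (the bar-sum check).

1) 0.0ms=0b +803.571ms=3/2b
2) 803.571ms=3/2b +803.571ms=3/2b
Σ=3b of 3 (112bpm 3/4) — PASS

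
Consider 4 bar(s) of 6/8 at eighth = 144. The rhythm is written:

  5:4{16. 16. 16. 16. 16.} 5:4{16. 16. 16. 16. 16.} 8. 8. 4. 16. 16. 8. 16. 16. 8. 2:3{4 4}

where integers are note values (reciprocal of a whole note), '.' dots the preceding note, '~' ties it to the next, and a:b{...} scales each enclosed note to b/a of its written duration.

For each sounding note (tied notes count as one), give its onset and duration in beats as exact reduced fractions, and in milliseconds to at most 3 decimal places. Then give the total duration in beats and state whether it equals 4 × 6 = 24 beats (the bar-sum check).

1) 0.0ms=0b +250.0ms=3/5b
2) 250.0ms=3/5b +250.0ms=3/5b
3) 500.0ms=6/5b +250.0ms=3/5b
4) 750.0ms=9/5b +250.0ms=3/5b
5) 1000.0ms=12/5b +250.0ms=3/5b
6) 1250.0ms=3b +250.0ms=3/5b
7) 1500.0ms=18/5b +250.0ms=3/5b
8) 1750.0ms=21/5b +250.0ms=3/5b
9) 2000.0ms=24/5b +250.0ms=3/5b
10) 2250.0ms=27/5b +250.0ms=3/5b
11) 2500.0ms=6b +625.0ms=3/2b
12) 3125.0ms=15/2b +625.0ms=3/2b
13) 3750.0ms=9b +1250.0ms=3b
14) 5000.0ms=12b +312.5ms=3/4b
15) 5312.5ms=51/4b +312.5ms=3/4b
16) 5625.0ms=27/2b +625.0ms=3/2b
17) 6250.0ms=15b +312.5ms=3/4b
18) 6562.5ms=63/4b +312.5ms=3/4b
19) 6875.0ms=33/2b +625.0ms=3/2b
20) 7500.0ms=18b +1250.0ms=3b
21) 8750.0ms=21b +1250.0ms=3b
Σ=24b of 24 (144bpm 6/8) — PASS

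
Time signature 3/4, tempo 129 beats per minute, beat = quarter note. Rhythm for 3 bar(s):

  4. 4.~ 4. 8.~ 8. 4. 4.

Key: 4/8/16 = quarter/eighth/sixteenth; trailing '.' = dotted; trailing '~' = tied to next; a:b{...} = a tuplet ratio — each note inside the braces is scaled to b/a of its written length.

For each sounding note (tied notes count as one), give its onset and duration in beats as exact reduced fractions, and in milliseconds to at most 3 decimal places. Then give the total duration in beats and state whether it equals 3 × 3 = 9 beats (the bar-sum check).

1) 0.0ms=0b +697.674ms=3/2b
2) 697.674ms=3/2b +1395.349ms=3b
3) 2093.023ms=9/2b +697.674ms=3/2b
4) 2790.698ms=6b +697.674ms=3/2b
5) 3488.372ms=15/2b +697.674ms=3/2b
Σ=9b of 9 (129bpm 3/4) — PASS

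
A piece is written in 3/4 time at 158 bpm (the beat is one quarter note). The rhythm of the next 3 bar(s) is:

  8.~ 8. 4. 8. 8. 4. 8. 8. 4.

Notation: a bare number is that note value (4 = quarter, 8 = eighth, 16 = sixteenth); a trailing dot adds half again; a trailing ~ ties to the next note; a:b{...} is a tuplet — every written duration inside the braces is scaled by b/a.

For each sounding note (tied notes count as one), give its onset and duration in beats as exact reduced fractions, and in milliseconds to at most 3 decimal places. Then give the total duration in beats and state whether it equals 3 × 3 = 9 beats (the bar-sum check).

1) 0.0ms=0b +569.62ms=3/2b
2) 569.62ms=3/2b +569.62ms=3/2b
3) 1139.241ms=3b +284.81ms=3/4b
4) 1424.051ms=15/4b +284.81ms=3/4b
5) 1708.861ms=9/2b +569.62ms=3/2b
6) 2278.481ms=6b +284.81ms=3/4b
7) 2563.291ms=27/4b +284.81ms=3/4b
8) 2848.101ms=15/2b +569.62ms=3/2b
Σ=9b of 9 (158bpm 3/4) — PASS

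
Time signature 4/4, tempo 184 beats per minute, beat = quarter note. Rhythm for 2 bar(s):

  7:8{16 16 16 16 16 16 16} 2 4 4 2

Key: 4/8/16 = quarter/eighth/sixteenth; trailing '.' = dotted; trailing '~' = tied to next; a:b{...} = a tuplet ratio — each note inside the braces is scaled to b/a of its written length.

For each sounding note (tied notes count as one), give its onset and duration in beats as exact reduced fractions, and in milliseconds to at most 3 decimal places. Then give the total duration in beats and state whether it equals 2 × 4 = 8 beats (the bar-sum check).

1) 0.0ms=0b +93.168ms=2/7b
2) 93.168ms=2/7b +93.168ms=2/7b
3) 186.335ms=4/7b +93.168ms=2/7b
4) 279.503ms=6/7b +93.168ms=2/7b
5) 372.671ms=8/7b +93.168ms=2/7b
6) 465.839ms=10/7b +93.168ms=2/7b
7) 559.006ms=12/7b +93.168ms=2/7b
8) 652.174ms=2b +652.174ms=2b
9) 1304.348ms=4b +326.087ms=1b
10) 1630.435ms=5b +326.087ms=1b
11) 1956.522ms=6b +652.174ms=2b
Σ=8b of 8 (184bpm 4/4) — PASS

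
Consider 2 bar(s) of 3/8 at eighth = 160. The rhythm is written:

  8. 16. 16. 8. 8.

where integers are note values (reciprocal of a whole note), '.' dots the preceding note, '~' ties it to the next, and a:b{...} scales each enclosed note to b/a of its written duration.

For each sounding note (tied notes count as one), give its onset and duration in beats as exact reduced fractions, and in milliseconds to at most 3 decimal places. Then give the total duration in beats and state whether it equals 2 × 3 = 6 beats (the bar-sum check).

1) 0.0ms=0b +562.5ms=3/2b
2) 562.5ms=3/2b +281.25ms=3/4b
3) 843.75ms=9/4b +281.25ms=3/4b
4) 1125.0ms=3b +562.5ms=3/2b
5) 1687.5ms=9/2b +562.5ms=3/2b
Σ=6b of 6 (160bpm 3/8) — PASS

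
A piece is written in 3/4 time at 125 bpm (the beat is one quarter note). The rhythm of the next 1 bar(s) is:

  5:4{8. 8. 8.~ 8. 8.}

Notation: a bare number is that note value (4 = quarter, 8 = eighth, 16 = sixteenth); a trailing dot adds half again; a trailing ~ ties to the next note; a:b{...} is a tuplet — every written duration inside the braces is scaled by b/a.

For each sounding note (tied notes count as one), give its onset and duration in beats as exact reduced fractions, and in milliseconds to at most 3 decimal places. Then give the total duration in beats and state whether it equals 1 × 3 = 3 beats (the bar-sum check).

1) 0.0ms=0b +288.0ms=3/5b
2) 288.0ms=3/5b +288.0ms=3/5b
3) 576.0ms=6/5b +576.0ms=6/5b
4) 1152.0ms=12/5b +288.0ms=3/5b
Σ=3b of 3 (125bpm 3/4) — PASS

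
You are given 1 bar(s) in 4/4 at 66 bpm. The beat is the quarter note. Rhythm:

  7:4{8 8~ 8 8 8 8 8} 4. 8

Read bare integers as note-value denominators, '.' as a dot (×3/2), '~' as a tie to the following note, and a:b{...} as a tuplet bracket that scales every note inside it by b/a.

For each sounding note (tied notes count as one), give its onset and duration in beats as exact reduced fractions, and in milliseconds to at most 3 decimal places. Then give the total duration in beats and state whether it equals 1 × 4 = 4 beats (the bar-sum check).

1) 0.0ms=0b +259.74ms=2/7b
2) 259.74ms=2/7b +519.481ms=4/7b
3) 779.221ms=6/7b +259.74ms=2/7b
4) 1038.961ms=8/7b +259.74ms=2/7b
5) 1298.701ms=10/7b +259.74ms=2/7b
6) 1558.442ms=12/7b +259.74ms=2/7b
7) 1818.182ms=2b +1363.636ms=3/2b
8) 3181.818ms=7/2b +454.545ms=1/2b
Σ=4b of 4 (66bpm 4/4) — PASS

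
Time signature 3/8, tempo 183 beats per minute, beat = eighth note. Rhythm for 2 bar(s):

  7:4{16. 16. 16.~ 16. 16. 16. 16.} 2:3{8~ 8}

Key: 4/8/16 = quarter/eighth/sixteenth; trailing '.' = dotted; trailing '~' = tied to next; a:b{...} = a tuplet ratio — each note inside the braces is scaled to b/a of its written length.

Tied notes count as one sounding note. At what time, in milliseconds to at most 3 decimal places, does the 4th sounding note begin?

1. 0.0ms @ 0 + 140.515ms (3/7)
2. 140.515ms @ 3/7 + 140.515ms (3/7)
3. 281.03ms @ 6/7 + 281.03ms (6/7)
4. 562.061ms @ 12/7 + 140.515ms (3/7)
5. 702.576ms @ 15/7 + 140.515ms (3/7)
6. 843.091ms @ 18/7 + 140.515ms (3/7)
7. 983.607ms @ 3 + 983.607ms (3)

note 4 onset = 12/7b = 562.061ms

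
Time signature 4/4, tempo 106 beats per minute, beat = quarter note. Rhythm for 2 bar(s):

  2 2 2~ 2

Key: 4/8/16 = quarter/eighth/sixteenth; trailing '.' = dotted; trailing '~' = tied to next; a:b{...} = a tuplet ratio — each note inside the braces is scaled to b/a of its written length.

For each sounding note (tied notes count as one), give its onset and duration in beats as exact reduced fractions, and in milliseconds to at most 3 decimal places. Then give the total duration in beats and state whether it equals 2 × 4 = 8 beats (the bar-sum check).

1) 0.0ms=0b +1132.075ms=2b
2) 1132.075ms=2b +1132.075ms=2b
3) 2264.151ms=4b +2264.151ms=4b
Σ=8b of 8 (106bpm 4/4) — PASS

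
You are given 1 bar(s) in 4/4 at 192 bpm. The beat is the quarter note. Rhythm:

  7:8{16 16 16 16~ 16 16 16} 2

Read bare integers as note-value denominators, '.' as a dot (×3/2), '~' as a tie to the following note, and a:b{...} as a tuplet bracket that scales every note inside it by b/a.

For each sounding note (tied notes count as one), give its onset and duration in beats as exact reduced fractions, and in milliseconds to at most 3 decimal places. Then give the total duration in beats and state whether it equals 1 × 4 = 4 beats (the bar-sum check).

1) 0.0ms=0b +89.286ms=2/7b
2) 89.286ms=2/7b +89.286ms=2/7b
3) 178.571ms=4/7b +89.286ms=2/7b
4) 267.857ms=6/7b +178.571ms=4/7b
5) 446.429ms=10/7b +89.286ms=2/7b
6) 535.714ms=12/7b +89.286ms=2/7b
7) 625.0ms=2b +625.0ms=2b
Σ=4b of 4 (192bpm 4/4) — PASS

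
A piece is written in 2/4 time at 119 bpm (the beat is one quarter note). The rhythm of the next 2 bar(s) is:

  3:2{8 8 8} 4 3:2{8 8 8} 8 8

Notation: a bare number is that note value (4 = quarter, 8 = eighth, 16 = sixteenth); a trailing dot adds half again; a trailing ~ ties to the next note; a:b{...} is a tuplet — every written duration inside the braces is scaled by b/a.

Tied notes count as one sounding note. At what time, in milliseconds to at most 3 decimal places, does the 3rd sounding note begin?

note 3 onset = 2/3b = 336.134ms

1. 0.0ms @ 0 + 168.067ms (1/3)
2. 168.067ms @ 1/3 + 168.067ms (1/3)
3. 336.134ms @ 2/3 + 168.067ms (1/3)
4. 504.202ms @ 1 + 504.202ms (1)
5. 1008.403ms @ 2 + 168.067ms (1/3)
6. 1176.471ms @ 7/3 + 168.067ms (1/3)
7. 1344.538ms @ 8/3 + 168.067ms (1/3)
8. 1512.605ms @ 3 + 252.101ms (1/2)
9. 1764.706ms @ 7/2 + 252.101ms (1/2)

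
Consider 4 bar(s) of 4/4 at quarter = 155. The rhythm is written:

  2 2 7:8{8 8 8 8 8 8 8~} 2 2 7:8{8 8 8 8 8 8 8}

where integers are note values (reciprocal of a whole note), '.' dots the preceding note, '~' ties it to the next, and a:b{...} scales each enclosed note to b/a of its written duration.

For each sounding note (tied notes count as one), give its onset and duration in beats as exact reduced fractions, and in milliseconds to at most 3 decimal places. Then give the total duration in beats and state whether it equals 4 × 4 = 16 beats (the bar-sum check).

1) 0.0ms=0b +774.194ms=2b
2) 774.194ms=2b +774.194ms=2b
3) 1548.387ms=4b +221.198ms=4/7b
4) 1769.585ms=32/7b +221.198ms=4/7b
5) 1990.783ms=36/7b +221.198ms=4/7b
6) 2211.982ms=40/7b +221.198ms=4/7b
7) 2433.18ms=44/7b +221.198ms=4/7b
8) 2654.378ms=48/7b +221.198ms=4/7b
9) 2875.576ms=52/7b +995.392ms=18/7b
10) 3870.968ms=10b +774.194ms=2b
11) 4645.161ms=12b +221.198ms=4/7b
12) 4866.359ms=88/7b +221.198ms=4/7b
13) 5087.558ms=92/7b +221.198ms=4/7b
14) 5308.756ms=96/7b +221.198ms=4/7b
15) 5529.954ms=100/7b +221.198ms=4/7b
16) 5751.152ms=104/7b +221.198ms=4/7b
17) 5972.35ms=108/7b +221.198ms=4/7b
Σ=16b of 16 (155bpm 4/4) — PASS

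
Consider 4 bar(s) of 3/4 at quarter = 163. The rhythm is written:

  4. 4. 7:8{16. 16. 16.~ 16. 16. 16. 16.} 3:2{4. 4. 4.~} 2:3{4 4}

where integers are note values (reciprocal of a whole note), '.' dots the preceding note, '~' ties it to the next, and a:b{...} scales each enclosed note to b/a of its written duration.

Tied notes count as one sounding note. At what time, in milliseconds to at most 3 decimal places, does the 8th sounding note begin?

1. 0.0ms @ 0 + 552.147ms (3/2)
2. 552.147ms @ 3/2 + 552.147ms (3/2)
3. 1104.294ms @ 3 + 157.756ms (3/7)
4. 1262.051ms @ 24/7 + 157.756ms (3/7)
5. 1419.807ms @ 27/7 + 315.513ms (6/7)
6. 1735.32ms @ 33/7 + 157.756ms (3/7)
7. 1893.076ms @ 36/7 + 157.756ms (3/7)
8. 2050.833ms @ 39/7 + 157.756ms (3/7)
9. 2208.589ms @ 6 + 368.098ms (1)
10. 2576.687ms @ 7 + 368.098ms (1)
11. 2944.785ms @ 8 + 920.245ms (5/2)
12. 3865.031ms @ 21/2 + 552.147ms (3/2)

note 8 onset = 39/7b = 2050.833ms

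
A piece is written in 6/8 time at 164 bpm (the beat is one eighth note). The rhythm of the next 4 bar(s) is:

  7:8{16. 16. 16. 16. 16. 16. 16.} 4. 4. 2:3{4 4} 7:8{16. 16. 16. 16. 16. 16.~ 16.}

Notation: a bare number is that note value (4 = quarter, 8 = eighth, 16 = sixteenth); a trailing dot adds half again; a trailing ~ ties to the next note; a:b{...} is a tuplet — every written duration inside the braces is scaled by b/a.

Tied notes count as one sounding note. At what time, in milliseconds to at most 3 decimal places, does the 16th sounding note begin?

1. 0.0ms @ 0 + 313.589ms (6/7)
2. 313.589ms @ 6/7 + 313.589ms (6/7)
3. 627.178ms @ 12/7 + 313.589ms (6/7)
4. 940.767ms @ 18/7 + 313.589ms (6/7)
5. 1254.355ms @ 24/7 + 313.589ms (6/7)
6. 1567.944ms @ 30/7 + 313.589ms (6/7)
7. 1881.533ms @ 36/7 + 313.589ms (6/7)
8. 2195.122ms @ 6 + 1097.561ms (3)
9. 3292.683ms @ 9 + 1097.561ms (3)
10. 4390.244ms @ 12 + 1097.561ms (3)
11. 5487.805ms @ 15 + 1097.561ms (3)
12. 6585.366ms @ 18 + 313.589ms (6/7)
13. 6898.955ms @ 132/7 + 313.589ms (6/7)
14. 7212.544ms @ 138/7 + 313.589ms (6/7)
15. 7526.132ms @ 144/7 + 313.589ms (6/7)
16. 7839.721ms @ 150/7 + 313.589ms (6/7)
17. 8153.31ms @ 156/7 + 627.178ms (12/7)

note 16 onset = 150/7b = 7839.721ms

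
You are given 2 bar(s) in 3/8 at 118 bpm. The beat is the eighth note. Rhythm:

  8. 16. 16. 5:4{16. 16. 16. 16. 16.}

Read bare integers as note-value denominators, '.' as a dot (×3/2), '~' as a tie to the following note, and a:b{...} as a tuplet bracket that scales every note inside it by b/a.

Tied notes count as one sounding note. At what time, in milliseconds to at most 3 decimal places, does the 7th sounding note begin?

1. 0.0ms @ 0 + 762.712ms (3/2)
2. 762.712ms @ 3/2 + 381.356ms (3/4)
3. 1144.068ms @ 9/4 + 381.356ms (3/4)
4. 1525.424ms @ 3 + 305.085ms (3/5)
5. 1830.508ms @ 18/5 + 305.085ms (3/5)
6. 2135.593ms @ 21/5 + 305.085ms (3/5)
7. 2440.678ms @ 24/5 + 305.085ms (3/5)
8. 2745.763ms @ 27/5 + 305.085ms (3/5)

note 7 onset = 24/5b = 2440.678ms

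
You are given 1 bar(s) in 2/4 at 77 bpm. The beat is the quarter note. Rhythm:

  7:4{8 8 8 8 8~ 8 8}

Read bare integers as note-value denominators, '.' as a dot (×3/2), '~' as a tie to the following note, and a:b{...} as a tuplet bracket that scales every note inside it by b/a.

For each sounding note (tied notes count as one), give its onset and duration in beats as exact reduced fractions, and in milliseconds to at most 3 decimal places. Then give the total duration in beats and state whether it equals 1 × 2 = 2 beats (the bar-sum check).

1) 0.0ms=0b +222.635ms=2/7b
2) 222.635ms=2/7b +222.635ms=2/7b
3) 445.269ms=4/7b +222.635ms=2/7b
4) 667.904ms=6/7b +222.635ms=2/7b
5) 890.538ms=8/7b +445.269ms=4/7b
6) 1335.807ms=12/7b +222.635ms=2/7b
Σ=2b of 2 (77bpm 2/4) — PASS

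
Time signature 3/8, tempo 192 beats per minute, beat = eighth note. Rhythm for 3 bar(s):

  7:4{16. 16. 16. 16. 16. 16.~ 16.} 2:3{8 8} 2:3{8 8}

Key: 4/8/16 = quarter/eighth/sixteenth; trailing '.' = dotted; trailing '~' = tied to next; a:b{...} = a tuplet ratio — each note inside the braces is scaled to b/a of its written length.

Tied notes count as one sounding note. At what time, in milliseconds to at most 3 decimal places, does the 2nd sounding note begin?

1. 0.0ms @ 0 + 133.929ms (3/7)
2. 133.929ms @ 3/7 + 133.929ms (3/7)
3. 267.857ms @ 6/7 + 133.929ms (3/7)
4. 401.786ms @ 9/7 + 133.929ms (3/7)
5. 535.714ms @ 12/7 + 133.929ms (3/7)
6. 669.643ms @ 15/7 + 267.857ms (6/7)
7. 937.5ms @ 3 + 468.75ms (3/2)
8. 1406.25ms @ 9/2 + 468.75ms (3/2)
9. 1875.0ms @ 6 + 468.75ms (3/2)
10. 2343.75ms @ 15/2 + 468.75ms (3/2)

note 2 onset = 3/7b = 133.929ms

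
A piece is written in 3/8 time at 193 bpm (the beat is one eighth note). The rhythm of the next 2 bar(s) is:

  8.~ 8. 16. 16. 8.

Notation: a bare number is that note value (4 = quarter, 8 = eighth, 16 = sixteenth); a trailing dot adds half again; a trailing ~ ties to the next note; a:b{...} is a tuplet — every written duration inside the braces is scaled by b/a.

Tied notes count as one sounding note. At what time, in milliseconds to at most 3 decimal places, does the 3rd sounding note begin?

1. 0.0ms @ 0 + 932.642ms (3)
2. 932.642ms @ 3 + 233.161ms (3/4)
3. 1165.803ms @ 15/4 + 233.161ms (3/4)
4. 1398.964ms @ 9/2 + 466.321ms (3/2)

note 3 onset = 15/4b = 1165.803ms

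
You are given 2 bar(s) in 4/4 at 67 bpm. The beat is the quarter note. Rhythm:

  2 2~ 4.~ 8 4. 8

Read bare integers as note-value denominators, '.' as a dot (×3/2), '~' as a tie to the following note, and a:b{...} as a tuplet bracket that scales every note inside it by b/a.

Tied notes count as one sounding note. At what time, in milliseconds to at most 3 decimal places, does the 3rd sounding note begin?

1. 0.0ms @ 0 + 1791.045ms (2)
2. 1791.045ms @ 2 + 3582.09ms (4)
3. 5373.134ms @ 6 + 1343.284ms (3/2)
4. 6716.418ms @ 15/2 + 447.761ms (1/2)

note 3 onset = 6b = 5373.134ms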